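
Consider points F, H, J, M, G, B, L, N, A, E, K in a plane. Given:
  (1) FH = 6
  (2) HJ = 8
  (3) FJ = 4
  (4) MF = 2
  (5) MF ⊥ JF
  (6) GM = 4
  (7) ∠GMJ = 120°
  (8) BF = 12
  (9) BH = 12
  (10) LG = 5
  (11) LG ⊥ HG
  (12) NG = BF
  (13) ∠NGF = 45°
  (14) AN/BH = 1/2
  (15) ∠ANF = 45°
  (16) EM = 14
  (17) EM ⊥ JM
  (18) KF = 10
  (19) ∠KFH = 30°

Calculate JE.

Step 1: By the law of cosines on triangle JFM: JM² = 4² + 2² − 2·4·2·cos(90°) = 20, so JM = 2·√5.
Step 2: By the law of cosines on triangle JME: JE² = (2·√5)² + 14² − 2·2·√5·14·cos(90°) = 216, so JE = 6·√6.

Therefore, the length of JE = 6·√6.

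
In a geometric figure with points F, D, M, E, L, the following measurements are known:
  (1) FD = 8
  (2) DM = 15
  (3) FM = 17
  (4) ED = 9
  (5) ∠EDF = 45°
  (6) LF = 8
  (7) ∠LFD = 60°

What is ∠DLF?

Step 1: By the law of cosines on triangle LFD: LD² = 8² + 8² − 2·8·8·cos(60°) = 64, so LD = 8.
Step 2: By the inverse law of cosines on triangle DLF: cos(∠DLF) = (8² + 8² − 8²) / (2·8·8) = 64/128 = 0.5, so ∠DLF = 60°.

Therefore, the measure of angle ∠DLF = 60°.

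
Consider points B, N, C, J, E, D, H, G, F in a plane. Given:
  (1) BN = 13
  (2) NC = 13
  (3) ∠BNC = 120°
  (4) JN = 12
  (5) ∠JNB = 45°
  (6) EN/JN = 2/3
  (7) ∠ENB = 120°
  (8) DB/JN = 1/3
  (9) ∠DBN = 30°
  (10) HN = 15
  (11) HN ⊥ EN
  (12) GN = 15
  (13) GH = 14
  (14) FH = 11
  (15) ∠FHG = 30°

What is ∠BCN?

Step 1: By the law of cosines on triangle CNB: CB² = 13² + 13² − 2·13·13·cos(120°) = 507, so CB = 13·√3.
Step 2: By the inverse law of cosines on triangle BCN: cos(∠BCN) = ((13·√3)² + 13² − 13²) / (2·13·√3·13) = 507/585.43 = 0.866, so ∠BCN = 30°.

Therefore, the measure of angle ∠BCN = 30°.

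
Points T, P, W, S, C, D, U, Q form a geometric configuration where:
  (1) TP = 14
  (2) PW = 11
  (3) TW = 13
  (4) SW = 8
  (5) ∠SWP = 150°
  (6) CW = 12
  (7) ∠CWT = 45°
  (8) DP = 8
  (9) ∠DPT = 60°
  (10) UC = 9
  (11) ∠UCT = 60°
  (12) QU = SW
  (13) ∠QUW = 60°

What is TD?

Step 1: By the law of cosines on triangle TPD: TD² = 14² + 8² − 2·14·8·cos(60°) = 148, so TD = 2·√37.

Therefore, the length of TD = 2·√37.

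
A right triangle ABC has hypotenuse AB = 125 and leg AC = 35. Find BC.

By the Pythagorean theorem: BC^2 = AB^2 - AC^2
BC^2 = 125^2 - 35^2 = 15625 - 1225 = 14400
BC = sqrt(14400) = 120

120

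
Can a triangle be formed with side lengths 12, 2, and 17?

No.
The triangle inequality is violated: 12 + 2 = 14 ≤ 17.
These lengths cannot form a triangle.

No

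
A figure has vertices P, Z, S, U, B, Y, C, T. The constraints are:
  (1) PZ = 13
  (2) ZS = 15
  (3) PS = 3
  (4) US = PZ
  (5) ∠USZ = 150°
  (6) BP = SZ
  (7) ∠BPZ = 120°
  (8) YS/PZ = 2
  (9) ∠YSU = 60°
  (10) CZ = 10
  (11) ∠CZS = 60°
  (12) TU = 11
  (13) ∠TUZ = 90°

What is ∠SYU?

From the given relations: YS = 2·PZ = 2·13 = 26; US = PZ = 13.
Step 1: By the law of cosines on triangle YSU: YU² = 26² + 13² − 2·26·13·cos(60°) = 507, so YU = 13·√3.
Step 2: By the inverse law of cosines on triangle SYU: cos(∠SYU) = (26² + (13·√3)² − 13²) / (2·26·13·√3) = 1014/1170.87 = 0.866, so ∠SYU = 30°.

Therefore, the measure of angle ∠SYU = 30°.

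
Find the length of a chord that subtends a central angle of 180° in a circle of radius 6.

Chord length = 2r sin(θ/2)
= 2 × 6 × sin(180°/2)
= 2 × 6 × sin(90°)
= 12

12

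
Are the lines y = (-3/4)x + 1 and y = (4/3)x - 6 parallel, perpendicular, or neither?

Slope of line 1: m1 = -3/4
Slope of line 2: m2 = 4/3
m1 * m2 = -1, so perpendicular.

Perpendicular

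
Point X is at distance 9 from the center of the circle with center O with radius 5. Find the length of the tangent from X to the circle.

Let T be the point of tangency. Then OT ⊥ XT (radius ⊥ tangent).
In right triangle OTX: OX² = OT² + XT²
9² = 5² + XT²
XT² = 56, XT = 2*sqrt(14)

2*sqrt(14)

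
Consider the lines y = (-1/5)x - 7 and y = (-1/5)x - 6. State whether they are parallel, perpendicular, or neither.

Slope of line 1: m1 = -1/5
Slope of line 2: m2 = -1/5
Two lines are parallel if and only if they have equal slopes (or both are vertical).
Here m1 = m2 = -1/5, confirming the lines are parallel.

Parallel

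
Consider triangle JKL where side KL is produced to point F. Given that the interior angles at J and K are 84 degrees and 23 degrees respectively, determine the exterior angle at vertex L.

Exterior angle = 84 + 23 = 107 degrees (exterior angle theorem).

107 degrees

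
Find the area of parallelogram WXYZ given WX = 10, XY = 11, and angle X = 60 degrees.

Area = a * b * sin(theta)
Area = 10 * 11 * sin(60 degrees)
Area = 110 * sqrt(3)/2
Area = 55*sqrt(3)

55*sqrt(3)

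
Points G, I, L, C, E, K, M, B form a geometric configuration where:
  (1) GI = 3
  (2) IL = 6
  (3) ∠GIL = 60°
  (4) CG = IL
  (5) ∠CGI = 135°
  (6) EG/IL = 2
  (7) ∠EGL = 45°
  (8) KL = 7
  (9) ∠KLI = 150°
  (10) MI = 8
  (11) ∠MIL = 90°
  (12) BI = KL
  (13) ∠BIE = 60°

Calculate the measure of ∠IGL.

Step 1: By the law of cosines on triangle GIL: GL² = 3² + 6² − 2·3·6·cos(60°) = 27, so GL = 3·√3.
Step 2: By the inverse law of cosines on triangle IGL: cos(∠IGL) = (3² + (3·√3)² − 6²) / (2·3·3·√3) = 0/31.18 = 0, so ∠IGL = 90°.

Therefore, the measure of angle ∠IGL = 90°.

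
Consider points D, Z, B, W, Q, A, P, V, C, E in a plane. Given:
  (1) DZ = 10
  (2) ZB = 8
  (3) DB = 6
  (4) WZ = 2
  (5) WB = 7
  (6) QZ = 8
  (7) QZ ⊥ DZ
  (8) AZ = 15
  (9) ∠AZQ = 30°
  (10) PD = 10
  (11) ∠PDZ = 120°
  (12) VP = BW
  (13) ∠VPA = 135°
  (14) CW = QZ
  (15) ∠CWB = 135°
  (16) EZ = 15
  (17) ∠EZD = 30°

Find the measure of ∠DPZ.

Step 1: By the law of cosines on triangle PDZ: PZ² = 10² + 10² − 2·10·10·cos(120°) = 300, so PZ = 10·√3.
Step 2: By the inverse law of cosines on triangle DPZ: cos(∠DPZ) = (10² + (10·√3)² − 10²) / (2·10·10·√3) = 300/346.41 = 0.866, so ∠DPZ = 30°.

Therefore, the measure of angle ∠DPZ = 30°.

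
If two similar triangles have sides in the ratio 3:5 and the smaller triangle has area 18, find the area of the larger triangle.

The ratio of areas of similar triangles = (side ratio)^2.
Side ratio = 3:5, so area ratio = 9:25.
Area of the larger triangle / Area of the smaller triangle = 25/9
Area of the larger triangle = 18 * 25/9 = 50

50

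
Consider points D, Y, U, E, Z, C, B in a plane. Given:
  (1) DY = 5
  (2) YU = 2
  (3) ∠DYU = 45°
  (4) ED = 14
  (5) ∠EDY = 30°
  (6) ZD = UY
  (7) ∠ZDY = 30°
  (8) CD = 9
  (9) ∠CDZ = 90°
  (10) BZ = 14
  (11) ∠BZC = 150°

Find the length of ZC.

From the given relations: ZD = UY = 2.
Step 1: By the law of cosines on triangle ZDC: ZC² = 2² + 9² − 2·2·9·cos(90°) = 85, so ZC = √85.

Therefore, the length of ZC = √85.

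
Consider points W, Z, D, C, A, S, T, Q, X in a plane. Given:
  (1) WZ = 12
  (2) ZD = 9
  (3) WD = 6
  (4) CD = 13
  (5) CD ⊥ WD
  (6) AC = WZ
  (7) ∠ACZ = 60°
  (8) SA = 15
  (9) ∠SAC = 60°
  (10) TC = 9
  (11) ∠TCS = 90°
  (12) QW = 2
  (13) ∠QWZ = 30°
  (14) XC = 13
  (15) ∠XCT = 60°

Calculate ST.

From the given relations: AC = WZ = 12.
Step 1: By the law of cosines on triangle CAS: CS² = 12² + 15² − 2·12·15·cos(60°) = 189, so CS = 3·√21.
Step 2: By the law of cosines on triangle SCT: ST² = (3·√21)² + 9² − 2·3·√21·9·cos(90°) = 270, so ST = 3·√30.

Therefore, the length of ST = 3·√30.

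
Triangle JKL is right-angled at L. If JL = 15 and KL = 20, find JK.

JK = sqrt(15^2 + 20^2) = sqrt(625) = 25

25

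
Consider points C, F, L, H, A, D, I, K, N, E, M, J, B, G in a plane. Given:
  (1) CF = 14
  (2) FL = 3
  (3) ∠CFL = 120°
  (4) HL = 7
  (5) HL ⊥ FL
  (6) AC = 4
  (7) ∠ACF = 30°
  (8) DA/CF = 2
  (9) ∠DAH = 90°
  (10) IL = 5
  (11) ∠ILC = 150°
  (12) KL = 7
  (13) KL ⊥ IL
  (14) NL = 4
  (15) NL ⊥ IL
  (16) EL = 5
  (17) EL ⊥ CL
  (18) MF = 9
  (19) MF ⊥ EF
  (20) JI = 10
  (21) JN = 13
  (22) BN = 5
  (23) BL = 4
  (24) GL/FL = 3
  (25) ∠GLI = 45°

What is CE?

Step 1: By the law of cosines on triangle LFC: LC² = 3² + 14² − 2·3·14·cos(120°) = 247, so LC ≈ 15.72.
Step 2: By the law of cosines on triangle CLE: CE² = 15.72² + 5² − 2·15.72·5·cos(90°) = 272, so CE = 4·√17.

Therefore, the length of CE = 4·√17.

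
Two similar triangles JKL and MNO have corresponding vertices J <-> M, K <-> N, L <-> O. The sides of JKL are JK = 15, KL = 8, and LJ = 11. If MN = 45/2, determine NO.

k = 45/2/15 = 3/2. NO = 3/2 * 8 = 12.

12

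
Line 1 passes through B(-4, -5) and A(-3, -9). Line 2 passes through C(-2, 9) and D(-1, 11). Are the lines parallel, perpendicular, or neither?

Slope of line 1: m1 = (-9 - -5)/(-3 - -4) = -4/1 = -4
Slope of line 2: m2 = (11 - 9)/(-1 - -2) = 2/1 = 2
m1 != m2 and m1*m2 = -8 != -1. Neither.

Neither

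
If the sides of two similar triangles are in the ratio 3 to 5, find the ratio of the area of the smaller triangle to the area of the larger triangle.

Area scales with the square of linear dimensions. If every length is multiplied by 3/5, then the area is multiplied by (3/5)^2 = 9/25.
The area ratio is 9:25.

9:25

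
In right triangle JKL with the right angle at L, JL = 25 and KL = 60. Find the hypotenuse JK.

JK = sqrt(25^2 + 60^2) = sqrt(4225) = 65

65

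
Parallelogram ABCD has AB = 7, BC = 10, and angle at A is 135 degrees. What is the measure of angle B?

In a parallelogram, consecutive angles are supplementary (sum to 180°).
angle B = 180 - angle A
angle B = 180 - 135
angle B = 45 degrees

45 degrees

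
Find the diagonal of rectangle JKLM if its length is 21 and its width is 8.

Using the Pythagorean theorem:
d² = 21² + 8² = 441 + 64 = 505
d = sqrt(505)

sqrt(505)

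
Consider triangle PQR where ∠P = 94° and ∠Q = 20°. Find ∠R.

angle R = 180 - 94 - 20 = 66 degrees.

66 degrees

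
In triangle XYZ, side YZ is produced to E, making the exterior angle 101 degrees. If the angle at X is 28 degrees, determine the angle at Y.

angle Y = 101 - 28 = 73 degrees (exterior angle theorem).

73 degrees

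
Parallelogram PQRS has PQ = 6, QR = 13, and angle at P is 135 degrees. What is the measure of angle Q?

In a parallelogram, consecutive angles are supplementary (sum to 180°).
angle Q = 180 - angle P
angle Q = 180 - 135
angle Q = 45 degrees

45 degrees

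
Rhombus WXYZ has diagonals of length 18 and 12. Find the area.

The diagonals of a rhombus divide it into four right triangles.
Each triangle has legs 18/ 2 = 9 and 12/2 = 6, so each has area (1/2)*9*6 = 27.
Four such triangles give total area = (d1 * d2) / 2 = 108.

108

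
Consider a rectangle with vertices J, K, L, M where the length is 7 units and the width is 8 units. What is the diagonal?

Using the Pythagorean theorem:
d² = 7² + 8² = 49 + 64 = 113
d = sqrt(113)

sqrt(113)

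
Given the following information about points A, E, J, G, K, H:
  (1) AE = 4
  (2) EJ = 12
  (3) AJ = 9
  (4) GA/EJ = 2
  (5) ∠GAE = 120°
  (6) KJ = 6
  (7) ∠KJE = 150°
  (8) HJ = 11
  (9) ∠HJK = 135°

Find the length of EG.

From the given relations: GA = 2·EJ = 2·12 = 24.
Step 1: By the law of cosines on triangle EAG: EG² = 4² + 24² − 2·4·24·cos(120°) = 688, so EG = 4·√43.

Therefore, the length of EG = 4·√43.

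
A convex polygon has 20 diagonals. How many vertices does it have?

Using d = n(n - 3)/2, we solve 20 = n(n - 3)/2.
So n(n - 3) = 40.
Testing n = 8: 8 * 5 = 40 = 40. Correct.
The polygon has 8 sides.

8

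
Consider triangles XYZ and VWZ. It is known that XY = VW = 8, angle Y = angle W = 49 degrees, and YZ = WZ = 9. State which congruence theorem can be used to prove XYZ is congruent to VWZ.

Consider the given information: XY = VW = 8, angle Y = angle W = 49 degrees, and YZ = WZ = 9
This is not AAS or HL: AAS requires two angles and a non-included side. HL only applies to right triangles with matching hypotenuse and leg.
The correct criterion is SAS. Two pairs of corresponding sides and the included angle are equal (Side-Angle-Side).

SAS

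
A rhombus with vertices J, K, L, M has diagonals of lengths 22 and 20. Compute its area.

The diagonals of a rhombus divide it into four right triangles.
Each triangle has legs 22/ 2 = 11 and 20/2 = 10, so each has area (1/2)*11*10 = 55.
Four such triangles give total area = (d1 * d2) / 2 = 220.

220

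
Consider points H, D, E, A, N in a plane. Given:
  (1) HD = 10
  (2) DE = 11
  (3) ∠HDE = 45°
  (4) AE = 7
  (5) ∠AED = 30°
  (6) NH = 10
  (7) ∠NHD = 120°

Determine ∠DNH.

Step 1: By the law of cosines on triangle NHD: ND² = 10² + 10² − 2·10·10·cos(120°) = 300, so ND = 10·√3.
Step 2: By the inverse law of cosines on triangle DNH: cos(∠DNH) = ((10·√3)² + 10² − 10²) / (2·10·√3·10) = 300/346.41 = 0.866, so ∠DNH = 30°.

Therefore, the measure of angle ∠DNH = 30°.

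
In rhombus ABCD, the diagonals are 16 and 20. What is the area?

Area of a rhombus = (d1 * d2) / 2
Area = (16 * 20) / 2
Area = 320 / 2
Area = 160

160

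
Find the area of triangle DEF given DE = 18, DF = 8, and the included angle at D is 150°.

Area = (1/2) * DE * DF * sin(D)
Area = (1/2) * 18 * 8 * sin(150°)
Area = (1/2) * 18 * 8 * 1/2
Area = 36

36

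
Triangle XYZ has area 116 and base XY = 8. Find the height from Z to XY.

Area = (1/2) * base * height
height = 2 * Area / base
height = 2 * 116 / 8
height = 232 / 8
height = 29

29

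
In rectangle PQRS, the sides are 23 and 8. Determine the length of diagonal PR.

Using the Pythagorean theorem:
d² = 23² + 8² = 529 + 64 = 593
d = sqrt(593)

sqrt(593)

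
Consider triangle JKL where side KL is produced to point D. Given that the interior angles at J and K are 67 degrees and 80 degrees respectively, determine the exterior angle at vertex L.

The interior angle at L is 180 - 67 - 80 = 33 degrees.
The exterior angle and interior angle at L are supplementary:
Exterior angle = 180 - 33 = 147 degrees.

147 degrees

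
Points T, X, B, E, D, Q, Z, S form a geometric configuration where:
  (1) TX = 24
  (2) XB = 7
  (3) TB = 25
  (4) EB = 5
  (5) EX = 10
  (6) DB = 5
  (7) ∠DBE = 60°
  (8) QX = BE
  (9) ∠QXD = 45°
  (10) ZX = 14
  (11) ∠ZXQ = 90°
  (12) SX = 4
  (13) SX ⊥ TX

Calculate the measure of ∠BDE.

Step 1: By the law of cosines on triangle DBE: DE² = 5² + 5² − 2·5·5·cos(60°) = 25, so DE = 5.
Step 2: By the inverse law of cosines on triangle BDE: cos(∠BDE) = (5² + 5² − 5²) / (2·5·5) = 25/50 = 0.5, so ∠BDE = 60°.

Therefore, the measure of angle ∠BDE = 60°.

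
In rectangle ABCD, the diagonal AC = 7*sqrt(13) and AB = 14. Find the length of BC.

The diagonal of a rectangle forms a right triangle with the two sides.
Rearranging the Pythagorean theorem: missing side = sqrt(d^2 - known^2).
= sqrt(637 - 196) = sqrt(441) = 21.

21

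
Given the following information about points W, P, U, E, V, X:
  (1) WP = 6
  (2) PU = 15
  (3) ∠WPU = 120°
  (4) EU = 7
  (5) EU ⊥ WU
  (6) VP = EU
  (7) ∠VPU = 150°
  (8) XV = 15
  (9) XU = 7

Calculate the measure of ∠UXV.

From the given relations: VP = EU = 7.
Step 1: By the law of cosines on triangle UPV: UV² = 15² + 7² − 2·15·7·cos(150°) = 455.87, so UV ≈ 21.35.
Step 2: By the inverse law of cosines on triangle UXV: cos(∠UXV) = (7² + 15² − 21.35²) / (2·7·15) = -181.87/210 = -0.866, so ∠UXV = 150°.

Therefore, the measure of angle ∠UXV = 150°.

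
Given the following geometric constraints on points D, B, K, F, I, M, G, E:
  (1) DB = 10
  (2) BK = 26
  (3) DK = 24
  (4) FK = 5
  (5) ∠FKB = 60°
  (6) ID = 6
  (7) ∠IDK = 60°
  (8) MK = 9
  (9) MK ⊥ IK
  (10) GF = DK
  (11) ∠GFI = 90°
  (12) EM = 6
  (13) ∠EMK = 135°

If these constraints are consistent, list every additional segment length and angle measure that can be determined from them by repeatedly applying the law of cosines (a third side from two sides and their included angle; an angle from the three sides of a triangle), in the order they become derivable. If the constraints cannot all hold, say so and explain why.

The constraints are consistent. Derivable facts, in order:
After 1 step:
- BF ≈ 23.9
- KE ≈ 13.91
- KI = 6·√13
- ∠BDK = 90°
- ∠BKD = 22.62°
- ∠DBK = 67.38°
After 2 steps:
- IM = 3·√61
- ∠BFK = 109.56°
- ∠DIK = 106.1°
- ∠DKI = 13.9°
- ∠EKM = 17.76°
- ∠FBK = 10.44°
- ∠KEM = 27.24°
After 3 steps:
- ∠IMK = 67.41°
- ∠KIM = 22.59°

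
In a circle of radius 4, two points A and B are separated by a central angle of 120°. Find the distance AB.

Chord = 2(4) sin(60°) = 4*sqrt(3)

4*sqrt(3)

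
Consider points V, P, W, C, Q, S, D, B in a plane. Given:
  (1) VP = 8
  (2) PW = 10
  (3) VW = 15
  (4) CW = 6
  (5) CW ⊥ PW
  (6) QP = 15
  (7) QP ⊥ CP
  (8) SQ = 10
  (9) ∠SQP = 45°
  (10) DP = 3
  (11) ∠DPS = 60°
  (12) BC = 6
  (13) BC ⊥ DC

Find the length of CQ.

Step 1: By the law of cosines on triangle CWP: CP² = 6² + 10² − 2·6·10·cos(90°) = 136, so CP = 2·√34.
Step 2: By the law of cosines on triangle CPQ: CQ² = (2·√34)² + 15² − 2·2·√34·15·cos(90°) = 361, so CQ = 19.

Therefore, the length of CQ = 19.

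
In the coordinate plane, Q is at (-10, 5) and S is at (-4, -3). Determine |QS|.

The horizontal distance is |-4 - -10| = 6 and the vertical distance is |-3 - 5| = 8.
By the Pythagorean theorem, d = sqrt(6^2 + 8^2) = sqrt(100) = 10.

10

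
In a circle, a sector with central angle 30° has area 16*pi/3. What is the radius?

The sector covers 30°/360° = 1/12 of the full circle.
Full circle area = 16*pi/3 / 1/12 = 64*pi.
Since full area = πr², we get r² = 64*pi/π = 64, so r = 8.

8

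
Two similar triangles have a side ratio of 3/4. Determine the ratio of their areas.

The ratio of areas of similar triangles equals the square of the side ratio.
Side ratio = 3:4
Area ratio = (3/4)^2 = 9/16 = 9:16

9:16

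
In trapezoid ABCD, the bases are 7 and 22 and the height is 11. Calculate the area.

A trapezoid's area equals the midsegment times the height.
The midsegment is (7 + 22) / 2 = 29/2.
Area = 29/2 * 11 = 319/2.

319/2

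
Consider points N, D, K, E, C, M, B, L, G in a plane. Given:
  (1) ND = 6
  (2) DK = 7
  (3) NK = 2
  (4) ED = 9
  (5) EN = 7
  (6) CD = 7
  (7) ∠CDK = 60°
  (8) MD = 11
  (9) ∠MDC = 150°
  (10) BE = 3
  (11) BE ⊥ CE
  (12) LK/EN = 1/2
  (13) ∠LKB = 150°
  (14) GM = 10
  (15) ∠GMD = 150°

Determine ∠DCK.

Step 1: By the law of cosines on triangle CDK: CK² = 7² + 7² − 2·7·7·cos(60°) = 49, so CK = 7.
Step 2: By the inverse law of cosines on triangle DCK: cos(∠DCK) = (7² + 7² − 7²) / (2·7·7) = 49/98 = 0.5, so ∠DCK = 60°.

Therefore, the measure of angle ∠DCK = 60°.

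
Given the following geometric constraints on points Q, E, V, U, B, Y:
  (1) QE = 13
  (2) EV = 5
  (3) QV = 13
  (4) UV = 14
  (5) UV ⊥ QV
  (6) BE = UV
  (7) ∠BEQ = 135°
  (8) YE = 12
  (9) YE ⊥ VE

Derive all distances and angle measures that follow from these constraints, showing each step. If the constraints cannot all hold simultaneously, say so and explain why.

The constraints are consistent.

From the given relations:
  BE = UV = 14

Step 1: From QV = 13, VU = 14, and ∠QVU = 90°, by the law of cosines:
  QU² = QV² + VU² - 2·QV·VU·cos(90°) = 169 + 196 - 0 = 365
  QU ≈ 19.1

Step 2: From QE = 13, EB = 14, and ∠QEB = 135°, by the law of cosines:
  QB² = QE² + EB² - 2·QE·EB·cos(135°) = 169 + 196 + 257.4 = 622.4
  QB ≈ 24.95

Step 3: From VE = 5, EY = 12, and ∠VEY = 90°, by the law of cosines:
  VY² = VE² + EY² - 2·VE·EY·cos(90°) = 25 + 144 - 0 = 169
  VY = 13

Step 4: From QE = 13, QV = 13, EV = 5, by the inverse law of cosines:
  cos(∠EQV) = (QE² + QV² - EV²) / (2·QE·QV)
  ∠EQV = 22.17°

Step 5: From EQ = 13, EV = 5, QV = 13, by the inverse law of cosines:
  cos(∠QEV) = (EQ² + EV² - QV²) / (2·EQ·EV)
  ∠QEV = 78.91°

Step 6: From VE = 5, VQ = 13, EQ = 13, by the inverse law of cosines:
  cos(∠EVQ) = (VE² + VQ² - EQ²) / (2·VE·VQ)
  ∠EVQ = 78.91°

Step 7: From QB = 24.95, QE = 13, BE = 14, by the inverse law of cosines:
  cos(∠BQE) = (QB² + QE² - BE²) / (2·QB·QE)
  ∠BQE = 23.38°

Step 8: From QU = 19.1, QV = 13, UV = 14, by the inverse law of cosines:
  cos(∠UQV) = (QU² + QV² - UV²) / (2·QU·QV)
  ∠UQV = 47.12°

Step 9: From VE = 5, VY = 13, EY = 12, by the inverse law of cosines:
  cos(∠EVY) = (VE² + VY² - EY²) / (2·VE·VY)
  ∠EVY = 67.38°

Step 10: From UQ = 19.1, UV = 14, QV = 13, by the inverse law of cosines:
  cos(∠QUV) = (UQ² + UV² - QV²) / (2·UQ·UV)
  ∠QUV = 42.88°

Step 11: From BE = 14, BQ = 24.95, EQ = 13, by the inverse law of cosines:
  cos(∠EBQ) = (BE² + BQ² - EQ²) / (2·BE·BQ)
  ∠EBQ = 21.62°

Step 12: From YE = 12, YV = 13, EV = 5, by the inverse law of cosines:
  cos(∠EYV) = (YE² + YV² - EV²) / (2·YE·YV)
  ∠EYV = 22.62°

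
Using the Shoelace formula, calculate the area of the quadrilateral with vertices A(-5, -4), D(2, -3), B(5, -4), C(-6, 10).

Shoelace: sum of cross terms = 130, Area = (1/2)|130| = 65

65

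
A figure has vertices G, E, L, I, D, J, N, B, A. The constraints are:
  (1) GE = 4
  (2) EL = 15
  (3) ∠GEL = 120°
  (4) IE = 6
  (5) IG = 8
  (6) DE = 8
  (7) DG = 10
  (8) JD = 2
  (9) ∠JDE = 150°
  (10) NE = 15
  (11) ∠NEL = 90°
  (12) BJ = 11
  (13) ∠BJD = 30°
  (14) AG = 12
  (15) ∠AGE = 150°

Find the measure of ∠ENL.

Step 1: By the law of cosines on triangle NEL: NL² = 15² + 15² − 2·15·15·cos(90°) = 450, so NL = 15·√2.
Step 2: By the inverse law of cosines on triangle ENL: cos(∠ENL) = (15² + (15·√2)² − 15²) / (2·15·15·√2) = 450/636.4 = 0.7071, so ∠ENL = 45°.

Therefore, the measure of angle ∠ENL = 45°.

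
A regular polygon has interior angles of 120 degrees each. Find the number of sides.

The exterior angle is the supplement of the interior angle: 180 - 120 = 60 degrees.
Since the exterior angles of any convex polygon sum to 360 degrees, the number of sides is 360 / 60 = 6.

6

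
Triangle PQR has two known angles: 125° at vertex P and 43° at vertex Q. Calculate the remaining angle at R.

By the triangle angle sum property, the three interior angles of any triangle add up to 180°.
We know angle P = 125° and angle Q = 43°, so their sum is 168°.
Therefore angle R = 180° - 168° = 12°.

12 degrees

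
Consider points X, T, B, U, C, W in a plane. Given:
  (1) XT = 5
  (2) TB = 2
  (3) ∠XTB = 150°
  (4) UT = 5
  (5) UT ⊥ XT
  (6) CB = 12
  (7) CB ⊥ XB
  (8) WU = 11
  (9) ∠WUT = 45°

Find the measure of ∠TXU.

Step 1: By the law of cosines on triangle XTU: XU² = 5² + 5² − 2·5·5·cos(90°) = 50, so XU = 5·√2.
Step 2: By the inverse law of cosines on triangle TXU: cos(∠TXU) = (5² + (5·√2)² − 5²) / (2·5·5·√2) = 50/70.71 = 0.7071, so ∠TXU = 45°.

Therefore, the measure of angle ∠TXU = 45°.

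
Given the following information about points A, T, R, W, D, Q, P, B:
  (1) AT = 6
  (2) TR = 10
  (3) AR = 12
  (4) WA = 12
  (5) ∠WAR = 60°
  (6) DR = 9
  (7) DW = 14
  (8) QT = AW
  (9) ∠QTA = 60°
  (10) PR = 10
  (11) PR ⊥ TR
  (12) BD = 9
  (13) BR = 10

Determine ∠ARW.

Step 1: By the law of cosines on triangle RAW: RW² = 12² + 12² − 2·12·12·cos(60°) = 144, so RW = 12.
Step 2: By the inverse law of cosines on triangle ARW: cos(∠ARW) = (12² + 12² − 12²) / (2·12·12) = 144/288 = 0.5, so ∠ARW = 60°.

Therefore, the measure of angle ∠ARW = 60°.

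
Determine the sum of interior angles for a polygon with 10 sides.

The sum of interior angles of an n-sided polygon is (n - 2) * 180.
For n = 10: (10 - 2) * 180 = 8 * 180 = 1440 degrees.

1440 degrees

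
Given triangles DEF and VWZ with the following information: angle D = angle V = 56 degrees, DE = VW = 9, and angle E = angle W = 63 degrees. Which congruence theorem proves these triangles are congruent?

Consider the given information: angle D = angle V = 56 degrees, DE = VW = 9, and angle E = angle W = 63 degrees
This is not SSS or AAS: SSS requires all three pairs of sides, but we don't have that. AAS requires two angles and a non-included side.
The correct criterion is ASA. Two pairs of corresponding angles and the included side are equal (Angle-Side-Angle).

ASA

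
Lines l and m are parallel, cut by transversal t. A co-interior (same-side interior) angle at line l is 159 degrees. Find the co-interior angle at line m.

Co-interior angles sum to 180: 180 - 159 = 21 degrees.

21 degrees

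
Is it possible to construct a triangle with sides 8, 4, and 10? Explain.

Yes.
The triangle inequality requires that the sum of any two sides exceeds the third.
Here 4 + 8 = 12 > 10, so the condition is met.

Yes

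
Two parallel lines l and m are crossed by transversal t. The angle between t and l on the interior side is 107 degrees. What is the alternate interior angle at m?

Alternate interior angles are equal: 107 degrees.

107 degrees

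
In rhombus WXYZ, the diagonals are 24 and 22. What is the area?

Area of a rhombus = (d1 * d2) / 2
Area = (24 * 22) / 2
Area = 528 / 2
Area = 264

264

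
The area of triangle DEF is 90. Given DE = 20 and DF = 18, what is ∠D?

sin(C) = 2 * 90 / (20 * 18) = 1/2, so C = arcsin(1/2) = 30°.
Since sin(180° - C) = sin(C), the obtuse angle 150° gives the same area, so C = 30° or C = 150°.

30° or 150°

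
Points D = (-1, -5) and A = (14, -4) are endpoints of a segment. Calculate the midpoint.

The midpoint is the point halfway along the segment.
Move half the horizontal distance: -1 + (14 - -1)/2 = -1 + 15/2 = 13/2
Move half the vertical distance: -5 + (-4 - -5)/2 = -5 + 1/2 = -9/2
Midpoint = (13/2, -9/2)

(13/2, -9/2)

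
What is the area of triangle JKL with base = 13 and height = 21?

Area = (1/2)(13)(21) = 273/2

273/2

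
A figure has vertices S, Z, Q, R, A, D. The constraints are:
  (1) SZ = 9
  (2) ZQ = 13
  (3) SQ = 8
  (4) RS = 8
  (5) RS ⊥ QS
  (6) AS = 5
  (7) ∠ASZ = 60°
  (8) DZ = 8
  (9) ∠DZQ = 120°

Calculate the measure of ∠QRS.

Step 1: By the law of cosines on triangle RSQ: RQ² = 8² + 8² − 2·8·8·cos(90°) = 128, so RQ = 8·√2.
Step 2: By the inverse law of cosines on triangle QRS: cos(∠QRS) = ((8·√2)² + 8² − 8²) / (2·8·√2·8) = 128/181.02 = 0.7071, so ∠QRS = 45°.

Therefore, the measure of angle ∠QRS = 45°.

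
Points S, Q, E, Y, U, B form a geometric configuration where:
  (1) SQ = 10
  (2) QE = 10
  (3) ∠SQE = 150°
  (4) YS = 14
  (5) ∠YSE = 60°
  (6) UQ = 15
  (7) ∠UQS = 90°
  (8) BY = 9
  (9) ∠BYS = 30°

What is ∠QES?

Step 1: By the law of cosines on triangle EQS: ES² = 10² + 10² − 2·10·10·cos(150°) = 373.21, so ES ≈ 19.32.
Step 2: By the inverse law of cosines on triangle QES: cos(∠QES) = (10² + 19.32² − 10²) / (2·10·19.32) = 373.21/386.37 = 0.9659, so ∠QES = 15°.

Therefore, the measure of angle ∠QES = 15°.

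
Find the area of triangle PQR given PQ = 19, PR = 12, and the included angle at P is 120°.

When two sides and the included angle are known, the area formula is (1/2)ab sin(C).
The height from one side to the opposite vertex is 12 sin(120°) = 6*sqrt(3).
Area = (1/2) * 19 * 6*sqrt(3) = 57*sqrt(3).

57*sqrt(3)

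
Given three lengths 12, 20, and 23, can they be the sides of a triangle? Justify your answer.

For three segments to close into a triangle, no single side can be as long as the other two combined.
The longest side is 23, and 12 + 20 = 32 > 23.
A triangle can be formed.

Yes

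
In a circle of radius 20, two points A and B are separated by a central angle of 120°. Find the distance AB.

Drop a perpendicular from the center to the chord, bisecting both the chord and the central angle.
Each half-chord = r sin(θ/2) = 20 sin(60°).
The full chord = 2 × 20 × sin(60°) = 20*sqrt(3).

20*sqrt(3)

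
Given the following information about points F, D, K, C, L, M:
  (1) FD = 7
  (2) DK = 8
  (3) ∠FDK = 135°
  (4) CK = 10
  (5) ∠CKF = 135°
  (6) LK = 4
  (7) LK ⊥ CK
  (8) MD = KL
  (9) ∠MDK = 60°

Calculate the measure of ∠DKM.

From the given relations: MD = KL = 4.
Step 1: By the law of cosines on triangle KDM: KM² = 8² + 4² − 2·8·4·cos(60°) = 48, so KM = 4·√3.
Step 2: By the inverse law of cosines on triangle DKM: cos(∠DKM) = (8² + (4·√3)² − 4²) / (2·8·4·√3) = 96/110.85 = 0.866, so ∠DKM = 30°.

Therefore, the measure of angle ∠DKM = 30°.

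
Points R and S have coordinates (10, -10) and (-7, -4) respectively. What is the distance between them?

d = sqrt((-7 - 10)^2 + (-4 - -10)^2)
d = sqrt(-17^2 + 6^2)
d = sqrt(289 + 36)
d = sqrt(325) = 5*sqrt(13)

5*sqrt(13)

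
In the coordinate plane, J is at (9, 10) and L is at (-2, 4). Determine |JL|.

The horizontal distance is |-2 - 9| = 11 and the vertical distance is |4 - 10| = 6.
By the Pythagorean theorem, d = sqrt(11^2 + 6^2) = sqrt(157).

sqrt(157)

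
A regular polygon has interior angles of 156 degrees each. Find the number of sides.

The exterior angle is the supplement of the interior angle: 180 - 156 = 24 degrees.
Since the exterior angles of any convex polygon sum to 360 degrees, the number of sides is 360 / 24 = 15.

15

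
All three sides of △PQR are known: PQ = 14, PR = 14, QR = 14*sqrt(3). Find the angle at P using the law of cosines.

When all three sides of a triangle are known, the law of cosines can be rearranged to find any angle.
cos(C) = (a² + b² - c²) / (2ab) gives cos(P) = -1/2.
Taking the inverse cosine: P = 120°.

120°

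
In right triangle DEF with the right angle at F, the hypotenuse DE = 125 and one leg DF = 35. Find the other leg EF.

Rearranging the Pythagorean theorem to solve for the unknown leg:
leg^2 = hypotenuse^2 - known_leg^2 = 15625 - 1225 = 14400
leg = sqrt(14400) = 120.

120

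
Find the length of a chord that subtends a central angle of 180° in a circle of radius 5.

Chord = 2(5) sin(90°) = 10

10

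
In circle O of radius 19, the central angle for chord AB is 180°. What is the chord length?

Drop a perpendicular from the center to the chord, bisecting both the chord and the central angle.
Each half-chord = r sin(θ/2) = 19 sin(90°).
The full chord = 2 × 19 × sin(90°) = 38.

38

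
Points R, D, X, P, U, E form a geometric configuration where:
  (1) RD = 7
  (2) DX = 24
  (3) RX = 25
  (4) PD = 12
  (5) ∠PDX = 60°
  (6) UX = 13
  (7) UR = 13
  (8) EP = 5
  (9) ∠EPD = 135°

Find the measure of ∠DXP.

Step 1: By the law of cosines on triangle XDP: XP² = 24² + 12² − 2·24·12·cos(60°) = 432, so XP = 12·√3.
Step 2: By the inverse law of cosines on triangle DXP: cos(∠DXP) = (24² + (12·√3)² − 12²) / (2·24·12·√3) = 864/997.66 = 0.866, so ∠DXP = 30°.

Therefore, the measure of angle ∠DXP = 30°.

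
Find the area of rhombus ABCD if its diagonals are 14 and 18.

The diagonals of a rhombus divide it into four right triangles.
Each triangle has legs 14/ 2 = 7 and 18/2 = 9, so each has area (1/2)*7*9 = 63/2.
Four such triangles give total area = (d1 * d2) / 2 = 126.

126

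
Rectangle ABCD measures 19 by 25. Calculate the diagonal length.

A rectangle's diagonal splits it into two right triangles, with the diagonal as the hypotenuse.
By the Pythagorean theorem, d^2 = 19^2 + 25^2 = 986.
Therefore d = sqrt(986).

sqrt(986)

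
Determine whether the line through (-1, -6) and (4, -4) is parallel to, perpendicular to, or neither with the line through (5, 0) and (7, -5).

Slope of line 1: m1 = (-4 - -6)/(4 - -1) = 2/5 = 2/5
Slope of line 2: m2 = (-5 - 0)/(7 - 5) = -5/2 = -5/2
m1 * m2 = -1, so perpendicular.

Perpendicular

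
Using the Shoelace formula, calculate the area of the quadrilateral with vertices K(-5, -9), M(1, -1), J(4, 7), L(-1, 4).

Shoelace: sum of cross terms = 77, Area = (1/2)|77| = 77/2

77/2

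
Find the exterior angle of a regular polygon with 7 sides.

Each exterior angle of a regular n-gon is 360 / n.
For n = 7: 360 / 7 = 360/7 degrees.

360/7 degrees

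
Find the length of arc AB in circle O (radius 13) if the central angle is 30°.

Arc length = 2πr × θ/360
= 2π × 13 × 1/12
= 13*pi/6

13*pi/6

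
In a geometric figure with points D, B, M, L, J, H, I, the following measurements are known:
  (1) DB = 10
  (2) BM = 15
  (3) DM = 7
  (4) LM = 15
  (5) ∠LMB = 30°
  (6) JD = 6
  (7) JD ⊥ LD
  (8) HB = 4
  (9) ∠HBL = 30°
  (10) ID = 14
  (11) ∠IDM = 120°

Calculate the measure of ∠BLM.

Step 1: By the law of cosines on triangle LMB: LB² = 15² + 15² − 2·15·15·cos(30°) = 60.29, so LB ≈ 7.76.
Step 2: By the inverse law of cosines on triangle BLM: cos(∠BLM) = (7.76² + 15² − 15²) / (2·7.76·15) = 60.29/232.94 = 0.2588, so ∠BLM = 75°.

Therefore, the measure of angle ∠BLM = 75°.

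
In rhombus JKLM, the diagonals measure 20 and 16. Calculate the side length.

The diagonals of a rhombus bisect each other at right angles.
Half-diagonals: 20/2 = 10 and 16/2 = 8
side = sqrt(10^2 + 8^2)
side = sqrt(100 + 64)
side = sqrt(164) = 2*sqrt(41)

2*sqrt(41)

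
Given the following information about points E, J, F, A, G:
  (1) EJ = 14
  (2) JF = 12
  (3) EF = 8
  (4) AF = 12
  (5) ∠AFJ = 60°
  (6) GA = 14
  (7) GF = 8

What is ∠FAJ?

Step 1: By the law of cosines on triangle AFJ: AJ² = 12² + 12² − 2·12·12·cos(60°) = 144, so AJ = 12.
Step 2: By the inverse law of cosines on triangle FAJ: cos(∠FAJ) = (12² + 12² − 12²) / (2·12·12) = 144/288 = 0.5, so ∠FAJ = 60°.

Therefore, the measure of angle ∠FAJ = 60°.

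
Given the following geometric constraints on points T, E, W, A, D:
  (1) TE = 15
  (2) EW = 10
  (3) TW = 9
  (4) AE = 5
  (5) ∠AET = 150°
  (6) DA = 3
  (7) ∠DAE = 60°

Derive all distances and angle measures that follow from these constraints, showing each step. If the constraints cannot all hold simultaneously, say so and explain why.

The constraints are consistent.

Step 1: From TE = 15, EA = 5, and ∠TEA = 150°, by the law of cosines:
  TA² = TE² + EA² - 2·TE·EA·cos(150°) = 225 + 25 + 129.9 = 379.9
  TA ≈ 19.49

Step 2: From EA = 5, AD = 3, and ∠EAD = 60°, by the law of cosines:
  ED² = EA² + AD² - 2·EA·AD·cos(60°) = 25 + 9 - 15 = 19
  ED = √19

Step 3: From TE = 15, TW = 9, EW = 10, by the inverse law of cosines:
  cos(∠ETW) = (TE² + TW² - EW²) / (2·TE·TW)
  ∠ETW = 40.27°

Step 4: From ET = 15, EW = 10, TW = 9, by the inverse law of cosines:
  cos(∠TEW) = (ET² + EW² - TW²) / (2·ET·EW)
  ∠TEW = 35.58°

Step 5: From WE = 10, WT = 9, ET = 15, by the inverse law of cosines:
  cos(∠EWT) = (WE² + WT² - ET²) / (2·WE·WT)
  ∠EWT = 104.15°

Step 6: From TA = 19.49, TE = 15, AE = 5, by the inverse law of cosines:
  cos(∠ATE) = (TA² + TE² - AE²) / (2·TA·TE)
  ∠ATE = 7.37°

Step 7: From EA = 5, ED = √19, AD = 3, by the inverse law of cosines:
  cos(∠AED) = (EA² + ED² - AD²) / (2·EA·ED)
  ∠AED = 36.59°

Step 8: From AE = 5, AT = 19.49, ET = 15, by the inverse law of cosines:
  cos(∠EAT) = (AE² + AT² - ET²) / (2·AE·AT)
  ∠EAT = 22.63°

Step 9: From DA = 3, DE = √19, AE = 5, by the inverse law of cosines:
  cos(∠ADE) = (DA² + DE² - AE²) / (2·DA·DE)
  ∠ADE = 83.41°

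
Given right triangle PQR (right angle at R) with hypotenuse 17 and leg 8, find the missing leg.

Rearranging the Pythagorean theorem to solve for the unknown leg:
leg^2 = hypotenuse^2 - known_leg^2 = 289 - 64 = 225
leg = sqrt(225) = 15.

15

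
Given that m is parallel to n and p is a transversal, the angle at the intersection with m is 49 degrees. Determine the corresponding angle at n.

Corresponding angles are equal: 49 degrees.

49 degrees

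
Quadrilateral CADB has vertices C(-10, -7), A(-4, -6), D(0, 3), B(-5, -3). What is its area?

Shoelace: sum of cross terms = 40, Area = (1/2)|40| = 20

20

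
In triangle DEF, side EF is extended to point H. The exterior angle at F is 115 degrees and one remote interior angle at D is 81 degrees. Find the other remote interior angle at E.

angle E = 115 - 81 = 34 degrees (exterior angle theorem).

34 degrees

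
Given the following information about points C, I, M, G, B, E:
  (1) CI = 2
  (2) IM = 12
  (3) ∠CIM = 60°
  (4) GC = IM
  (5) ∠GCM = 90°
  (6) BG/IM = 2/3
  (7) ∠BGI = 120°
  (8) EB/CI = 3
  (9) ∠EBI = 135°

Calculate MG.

From the given relations: GC = IM = 12.
Step 1: By the law of cosines on triangle CIM: CM² = 2² + 12² − 2·2·12·cos(60°) = 124, so CM = 2·√31.
Step 2: By the law of cosines on triangle MCG: MG² = (2·√31)² + 12² − 2·2·√31·12·cos(90°) = 268, so MG = 2·√67.

Therefore, the length of MG = 2·√67.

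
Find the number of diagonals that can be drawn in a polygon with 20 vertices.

Total line segments between 20 vertices = C(20,2) = 190.
Subtract the 20 sides: 190 - 20 = 170 diagonals.

170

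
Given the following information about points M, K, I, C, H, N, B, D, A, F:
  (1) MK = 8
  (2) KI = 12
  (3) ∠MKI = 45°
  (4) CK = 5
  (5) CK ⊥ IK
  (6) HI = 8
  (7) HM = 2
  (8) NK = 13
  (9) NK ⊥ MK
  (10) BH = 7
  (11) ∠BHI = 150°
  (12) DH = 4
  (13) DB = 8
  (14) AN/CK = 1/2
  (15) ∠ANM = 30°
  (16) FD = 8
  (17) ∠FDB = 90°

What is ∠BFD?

Step 1: By the law of cosines on triangle FDB: FB² = 8² + 8² − 2·8·8·cos(90°) = 128, so FB = 8·√2.
Step 2: By the inverse law of cosines on triangle BFD: cos(∠BFD) = ((8·√2)² + 8² − 8²) / (2·8·√2·8) = 128/181.02 = 0.7071, so ∠BFD = 45°.

Therefore, the measure of angle ∠BFD = 45°.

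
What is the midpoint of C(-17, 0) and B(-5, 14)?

The midpoint is the average of the coordinates:
x: (-17 + -5)/2 = -11
y: (0 + 14)/2 = 7
Midpoint = (-11, 7)

(-11, 7)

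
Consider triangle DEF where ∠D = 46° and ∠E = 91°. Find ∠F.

By the triangle angle sum property, the three interior angles of any triangle add up to 180°.
We know angle D = 46° and angle E = 91°, so their sum is 137°.
Therefore angle F = 180° - 137° = 43°.

43 degrees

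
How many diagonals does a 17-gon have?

Each of the 17 vertices connects to 14 non-adjacent vertices via diagonals.
Total connections = 17 × 14 = 238, but each diagonal is counted twice.
Number of diagonals = 238 / 2 = 119.

119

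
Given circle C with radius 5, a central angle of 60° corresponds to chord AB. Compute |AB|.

Chord = 2(5) sin(30°) = 5

5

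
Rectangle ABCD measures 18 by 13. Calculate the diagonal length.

d = sqrt(18^2 + 13^2) = sqrt(493)

sqrt(493)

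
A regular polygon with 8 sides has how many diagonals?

Each of the 8 vertices connects to 5 non-adjacent vertices via diagonals.
Total connections = 8 × 5 = 40, but each diagonal is counted twice.
Number of diagonals = 40 / 2 = 20.

20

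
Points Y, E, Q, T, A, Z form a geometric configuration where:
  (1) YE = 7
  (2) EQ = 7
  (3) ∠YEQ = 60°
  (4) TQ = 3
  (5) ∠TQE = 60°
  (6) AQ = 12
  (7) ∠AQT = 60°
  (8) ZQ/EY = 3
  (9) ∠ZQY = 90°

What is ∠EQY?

Step 1: By the law of cosines on triangle QEY: QY² = 7² + 7² − 2·7·7·cos(60°) = 49, so QY = 7.
Step 2: By the inverse law of cosines on triangle EQY: cos(∠EQY) = (7² + 7² − 7²) / (2·7·7) = 49/98 = 0.5, so ∠EQY = 60°.

Therefore, the measure of angle ∠EQY = 60°.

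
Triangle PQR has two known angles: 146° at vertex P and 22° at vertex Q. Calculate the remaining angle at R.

The interior angles sum to 180°: angle R = 180 - 146 - 22 = 12°.
The triangle is obtuse (angles 146°, 22°, 12°).

12 degrees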